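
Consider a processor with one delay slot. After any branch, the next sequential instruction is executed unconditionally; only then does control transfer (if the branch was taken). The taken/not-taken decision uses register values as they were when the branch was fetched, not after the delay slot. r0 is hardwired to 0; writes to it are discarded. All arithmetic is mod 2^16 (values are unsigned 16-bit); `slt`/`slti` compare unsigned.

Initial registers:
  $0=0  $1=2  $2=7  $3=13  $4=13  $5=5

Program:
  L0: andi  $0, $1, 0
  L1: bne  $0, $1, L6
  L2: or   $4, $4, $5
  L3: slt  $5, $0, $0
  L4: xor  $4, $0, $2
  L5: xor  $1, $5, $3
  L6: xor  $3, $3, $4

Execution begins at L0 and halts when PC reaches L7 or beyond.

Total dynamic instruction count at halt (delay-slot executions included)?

[0] andi  $0, $1, 0  →  {$0:0, $1:2, $2:7, $3:13, $4:13, $5:5}
[1] bne  $0, $1, L6  →  {$0:0, $1:2, $2:7, $3:13, $4:13, $5:5}  ⟨branch taken⟩
[2] or   $4, $4, $5  →  {$0:0, $1:2, $2:7, $3:13, $4:13, $5:5}
[6] xor  $3, $3, $4  →  {$0:0, $1:2, $2:7, $3:0, $4:13, $5:5}

4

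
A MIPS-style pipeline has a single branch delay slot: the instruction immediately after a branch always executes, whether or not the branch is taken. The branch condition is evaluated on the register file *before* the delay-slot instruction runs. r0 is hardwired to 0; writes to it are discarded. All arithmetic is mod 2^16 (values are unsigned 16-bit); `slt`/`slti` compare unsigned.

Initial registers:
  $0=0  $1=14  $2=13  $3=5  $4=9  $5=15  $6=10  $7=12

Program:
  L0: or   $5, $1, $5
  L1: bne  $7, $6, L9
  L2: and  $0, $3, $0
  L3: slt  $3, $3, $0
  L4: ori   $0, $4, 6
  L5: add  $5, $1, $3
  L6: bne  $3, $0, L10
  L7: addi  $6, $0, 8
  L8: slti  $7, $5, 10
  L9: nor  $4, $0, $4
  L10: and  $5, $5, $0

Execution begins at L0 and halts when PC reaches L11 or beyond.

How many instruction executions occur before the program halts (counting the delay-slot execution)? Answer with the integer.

5

  step pc=0: or   $5, $1, $5  regs=(0,14,13,5,9,15,10,12)
  step pc=1: bne  $7, $6, L9  cond=T  regs=(0,14,13,5,9,15,10,12)
  step pc=2: and  $0, $3, $0  regs=(0,14,13,5,9,15,10,12)
  step pc=9: nor  $4, $0, $4  regs=(0,14,13,5,65526,15,10,12)
  step pc=10: and  $5, $5, $0  regs=(0,14,13,5,65526,0,10,12)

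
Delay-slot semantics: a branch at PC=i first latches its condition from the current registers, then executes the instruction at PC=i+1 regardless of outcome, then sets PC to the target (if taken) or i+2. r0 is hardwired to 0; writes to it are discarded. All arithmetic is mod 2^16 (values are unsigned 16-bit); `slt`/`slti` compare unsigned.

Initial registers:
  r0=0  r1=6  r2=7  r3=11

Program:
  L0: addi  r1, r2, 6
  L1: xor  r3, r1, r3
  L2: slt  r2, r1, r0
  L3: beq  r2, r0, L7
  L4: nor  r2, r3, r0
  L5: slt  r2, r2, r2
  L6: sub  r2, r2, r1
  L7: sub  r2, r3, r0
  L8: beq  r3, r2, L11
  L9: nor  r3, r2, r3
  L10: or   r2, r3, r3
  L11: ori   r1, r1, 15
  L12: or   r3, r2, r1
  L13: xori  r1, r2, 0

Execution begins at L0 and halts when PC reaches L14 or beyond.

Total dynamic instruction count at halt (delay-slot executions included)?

11

[0] addi  r1, r2, 6  →  {r0:0, r1:13, r2:7, r3:11}
[1] xor  r3, r1, r3  →  {r0:0, r1:13, r2:7, r3:6}
[2] slt  r2, r1, r0  →  {r0:0, r1:13, r2:0, r3:6}
[3] beq  r2, r0, L7  →  {r0:0, r1:13, r2:0, r3:6}  ⟨branch taken⟩
[4] nor  r2, r3, r0  →  {r0:0, r1:13, r2:65529, r3:6}
[7] sub  r2, r3, r0  →  {r0:0, r1:13, r2:6, r3:6}
[8] beq  r3, r2, L11  →  {r0:0, r1:13, r2:6, r3:6}  ⟨branch taken⟩
[9] nor  r3, r2, r3  →  {r0:0, r1:13, r2:6, r3:65529}
[11] ori   r1, r1, 15  →  {r0:0, r1:15, r2:6, r3:65529}
[12] or   r3, r2, r1  →  {r0:0, r1:15, r2:6, r3:15}
[13] xori  r1, r2, 0  →  {r0:0, r1:6, r2:6, r3:15}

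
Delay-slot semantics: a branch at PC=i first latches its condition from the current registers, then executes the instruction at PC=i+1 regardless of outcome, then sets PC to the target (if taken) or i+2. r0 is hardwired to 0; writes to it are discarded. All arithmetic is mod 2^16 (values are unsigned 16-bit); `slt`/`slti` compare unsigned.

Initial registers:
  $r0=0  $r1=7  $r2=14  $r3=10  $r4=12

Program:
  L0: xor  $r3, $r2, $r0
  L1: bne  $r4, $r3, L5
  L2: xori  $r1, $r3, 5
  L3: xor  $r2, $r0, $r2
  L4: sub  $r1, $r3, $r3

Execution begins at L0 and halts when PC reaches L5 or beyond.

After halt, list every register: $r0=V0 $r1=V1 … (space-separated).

#0 xor  $r3, $r2, $r0 ; 0/7/14/14/12
#1 bne  $r4, $r3, L5 ; 0/7/14/14/12 ; →target
#2 xori  $r1, $r3, 5 ; 0/11/14/14/12

$r0=0 $r1=11 $r2=14 $r3=14 $r4=12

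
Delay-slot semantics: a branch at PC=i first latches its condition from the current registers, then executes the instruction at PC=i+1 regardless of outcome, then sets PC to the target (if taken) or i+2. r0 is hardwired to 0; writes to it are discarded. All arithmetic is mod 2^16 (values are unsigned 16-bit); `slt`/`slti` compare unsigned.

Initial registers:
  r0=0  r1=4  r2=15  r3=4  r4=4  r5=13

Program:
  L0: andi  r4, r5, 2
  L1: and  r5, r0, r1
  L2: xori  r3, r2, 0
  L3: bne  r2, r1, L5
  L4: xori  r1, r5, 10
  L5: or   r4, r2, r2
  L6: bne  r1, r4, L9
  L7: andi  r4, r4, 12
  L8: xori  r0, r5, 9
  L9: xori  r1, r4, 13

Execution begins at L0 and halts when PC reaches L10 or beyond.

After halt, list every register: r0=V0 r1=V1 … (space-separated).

PC=0  andi  r4, r5, 2        | r0=0 r1=4 r2=15 r3=4 r4=0 r5=13
PC=1  and  r5, r0, r1        | r0=0 r1=4 r2=15 r3=4 r4=0 r5=0
PC=2  xori  r3, r2, 0        | r0=0 r1=4 r2=15 r3=15 r4=0 r5=0
PC=3  bne  r2, r1, L5        | r0=0 r1=4 r2=15 r3=15 r4=0 r5=0  [TAKEN]
PC=4  xori  r1, r5, 10       | r0=0 r1=10 r2=15 r3=15 r4=0 r5=0
PC=5  or   r4, r2, r2        | r0=0 r1=10 r2=15 r3=15 r4=15 r5=0
PC=6  bne  r1, r4, L9        | r0=0 r1=10 r2=15 r3=15 r4=15 r5=0  [TAKEN]
PC=7  andi  r4, r4, 12       | r0=0 r1=10 r2=15 r3=15 r4=12 r5=0
PC=9  xori  r1, r4, 13       | r0=0 r1=1 r2=15 r3=15 r4=12 r5=0

r0=0 r1=1 r2=15 r3=15 r4=12 r5=0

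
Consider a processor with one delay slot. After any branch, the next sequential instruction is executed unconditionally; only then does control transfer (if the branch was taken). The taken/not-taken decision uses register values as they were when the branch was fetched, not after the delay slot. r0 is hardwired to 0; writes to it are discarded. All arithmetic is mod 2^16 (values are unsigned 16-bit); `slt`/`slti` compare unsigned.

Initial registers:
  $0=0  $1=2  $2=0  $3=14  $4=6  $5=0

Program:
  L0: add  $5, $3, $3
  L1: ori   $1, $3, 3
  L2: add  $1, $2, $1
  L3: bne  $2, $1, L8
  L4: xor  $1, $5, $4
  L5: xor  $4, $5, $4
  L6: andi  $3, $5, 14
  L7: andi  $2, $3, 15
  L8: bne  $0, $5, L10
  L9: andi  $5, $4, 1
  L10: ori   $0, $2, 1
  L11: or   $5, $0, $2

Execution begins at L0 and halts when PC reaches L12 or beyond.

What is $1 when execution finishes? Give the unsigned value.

26

#0 add  $5, $3, $3 ; 0/2/0/14/6/28
#1 ori   $1, $3, 3 ; 0/15/0/14/6/28
#2 add  $1, $2, $1 ; 0/15/0/14/6/28
#3 bne  $2, $1, L8 ; 0/15/0/14/6/28 ; →target
#4 xor  $1, $5, $4 ; 0/26/0/14/6/28
#8 bne  $0, $5, L10 ; 0/26/0/14/6/28 ; →target
#9 andi  $5, $4, 1 ; 0/26/0/14/6/0
#10 ori   $0, $2, 1 ; 0/26/0/14/6/0
#11 or   $5, $0, $2 ; 0/26/0/14/6/0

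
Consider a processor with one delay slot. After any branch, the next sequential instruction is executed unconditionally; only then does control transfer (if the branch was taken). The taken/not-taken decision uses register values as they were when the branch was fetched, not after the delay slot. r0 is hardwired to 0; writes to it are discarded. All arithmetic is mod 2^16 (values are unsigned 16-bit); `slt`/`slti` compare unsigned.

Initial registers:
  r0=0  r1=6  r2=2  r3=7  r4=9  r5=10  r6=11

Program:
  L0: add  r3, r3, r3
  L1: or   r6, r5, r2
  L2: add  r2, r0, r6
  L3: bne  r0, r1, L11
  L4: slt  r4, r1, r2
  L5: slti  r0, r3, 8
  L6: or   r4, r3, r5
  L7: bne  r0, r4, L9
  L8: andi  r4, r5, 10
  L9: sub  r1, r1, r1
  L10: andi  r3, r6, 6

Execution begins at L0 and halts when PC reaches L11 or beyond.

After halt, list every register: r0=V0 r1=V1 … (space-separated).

r0=0 r1=6 r2=10 r3=14 r4=1 r5=10 r6=10

PC=0  add  r3, r3, r3        | r0=0 r1=6 r2=2 r3=14 r4=9 r5=10 r6=11
PC=1  or   r6, r5, r2        | r0=0 r1=6 r2=2 r3=14 r4=9 r5=10 r6=10
PC=2  add  r2, r0, r6        | r0=0 r1=6 r2=10 r3=14 r4=9 r5=10 r6=10
PC=3  bne  r0, r1, L11       | r0=0 r1=6 r2=10 r3=14 r4=9 r5=10 r6=10  [TAKEN]
PC=4  slt  r4, r1, r2        | r0=0 r1=6 r2=10 r3=14 r4=1 r5=10 r6=10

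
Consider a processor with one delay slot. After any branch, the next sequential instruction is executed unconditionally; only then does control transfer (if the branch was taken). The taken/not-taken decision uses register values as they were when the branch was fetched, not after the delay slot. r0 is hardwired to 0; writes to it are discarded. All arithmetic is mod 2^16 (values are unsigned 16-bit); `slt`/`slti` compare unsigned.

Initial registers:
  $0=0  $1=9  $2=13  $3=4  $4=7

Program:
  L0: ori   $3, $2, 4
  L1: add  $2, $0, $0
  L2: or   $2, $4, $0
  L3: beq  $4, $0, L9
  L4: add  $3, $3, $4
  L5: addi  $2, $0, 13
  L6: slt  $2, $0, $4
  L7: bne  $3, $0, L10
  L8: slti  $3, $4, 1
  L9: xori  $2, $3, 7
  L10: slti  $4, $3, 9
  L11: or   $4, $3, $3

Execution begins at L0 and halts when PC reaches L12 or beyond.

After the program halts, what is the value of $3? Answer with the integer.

0

  step pc=0: ori   $3, $2, 4  regs=(0,9,13,13,7)
  step pc=1: add  $2, $0, $0  regs=(0,9,0,13,7)
  step pc=2: or   $2, $4, $0  regs=(0,9,7,13,7)
  step pc=3: beq  $4, $0, L9  cond=F  regs=(0,9,7,13,7)
  step pc=4: add  $3, $3, $4  regs=(0,9,7,20,7)
  step pc=5: addi  $2, $0, 13  regs=(0,9,13,20,7)
  step pc=6: slt  $2, $0, $4  regs=(0,9,1,20,7)
  step pc=7: bne  $3, $0, L10  cond=T  regs=(0,9,1,20,7)
  step pc=8: slti  $3, $4, 1  regs=(0,9,1,0,7)
  step pc=10: slti  $4, $3, 9  regs=(0,9,1,0,1)
  step pc=11: or   $4, $3, $3  regs=(0,9,1,0,0)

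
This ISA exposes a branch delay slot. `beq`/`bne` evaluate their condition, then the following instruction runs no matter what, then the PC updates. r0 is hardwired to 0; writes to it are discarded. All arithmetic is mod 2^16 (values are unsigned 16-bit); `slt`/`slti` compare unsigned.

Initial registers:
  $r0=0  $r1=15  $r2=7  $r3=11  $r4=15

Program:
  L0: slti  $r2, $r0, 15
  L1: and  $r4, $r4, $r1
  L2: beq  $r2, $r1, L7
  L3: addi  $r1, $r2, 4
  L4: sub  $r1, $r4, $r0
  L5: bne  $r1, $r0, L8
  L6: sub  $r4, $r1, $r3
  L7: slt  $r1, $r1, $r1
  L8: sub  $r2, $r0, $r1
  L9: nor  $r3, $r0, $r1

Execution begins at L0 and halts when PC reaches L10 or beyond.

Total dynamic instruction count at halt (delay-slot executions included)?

PC=0  slti  $r2, $r0, 15     | $r0=0 $r1=15 $r2=1 $r3=11 $r4=15
PC=1  and  $r4, $r4, $r1     | $r0=0 $r1=15 $r2=1 $r3=11 $r4=15
PC=2  beq  $r2, $r1, L7      | $r0=0 $r1=15 $r2=1 $r3=11 $r4=15  [not taken]
PC=3  addi  $r1, $r2, 4      | $r0=0 $r1=5 $r2=1 $r3=11 $r4=15
PC=4  sub  $r1, $r4, $r0     | $r0=0 $r1=15 $r2=1 $r3=11 $r4=15
PC=5  bne  $r1, $r0, L8      | $r0=0 $r1=15 $r2=1 $r3=11 $r4=15  [TAKEN]
PC=6  sub  $r4, $r1, $r3     | $r0=0 $r1=15 $r2=1 $r3=11 $r4=4
PC=8  sub  $r2, $r0, $r1     | $r0=0 $r1=15 $r2=65521 $r3=11 $r4=4
PC=9  nor  $r3, $r0, $r1     | $r0=0 $r1=15 $r2=65521 $r3=65520 $r4=4

9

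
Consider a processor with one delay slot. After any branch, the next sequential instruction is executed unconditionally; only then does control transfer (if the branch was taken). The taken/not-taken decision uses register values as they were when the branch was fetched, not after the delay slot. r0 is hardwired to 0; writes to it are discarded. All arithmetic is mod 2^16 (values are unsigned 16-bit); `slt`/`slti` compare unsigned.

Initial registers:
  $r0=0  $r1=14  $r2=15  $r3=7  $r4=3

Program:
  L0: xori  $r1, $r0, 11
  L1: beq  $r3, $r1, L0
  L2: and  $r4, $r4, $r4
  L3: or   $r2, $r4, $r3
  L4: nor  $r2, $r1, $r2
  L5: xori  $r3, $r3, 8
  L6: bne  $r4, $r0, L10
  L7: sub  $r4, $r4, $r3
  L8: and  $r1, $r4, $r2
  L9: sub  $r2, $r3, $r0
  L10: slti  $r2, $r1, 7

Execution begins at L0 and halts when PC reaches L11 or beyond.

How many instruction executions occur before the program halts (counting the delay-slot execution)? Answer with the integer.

9

#0 xori  $r1, $r0, 11 ; 0/11/15/7/3
#1 beq  $r3, $r1, L0 ; 0/11/15/7/3 ; →fallthru
#2 and  $r4, $r4, $r4 ; 0/11/15/7/3
#3 or   $r2, $r4, $r3 ; 0/11/7/7/3
#4 nor  $r2, $r1, $r2 ; 0/11/65520/7/3
#5 xori  $r3, $r3, 8 ; 0/11/65520/15/3
#6 bne  $r4, $r0, L10 ; 0/11/65520/15/3 ; →target
#7 sub  $r4, $r4, $r3 ; 0/11/65520/15/65524
#10 slti  $r2, $r1, 7 ; 0/11/0/15/65524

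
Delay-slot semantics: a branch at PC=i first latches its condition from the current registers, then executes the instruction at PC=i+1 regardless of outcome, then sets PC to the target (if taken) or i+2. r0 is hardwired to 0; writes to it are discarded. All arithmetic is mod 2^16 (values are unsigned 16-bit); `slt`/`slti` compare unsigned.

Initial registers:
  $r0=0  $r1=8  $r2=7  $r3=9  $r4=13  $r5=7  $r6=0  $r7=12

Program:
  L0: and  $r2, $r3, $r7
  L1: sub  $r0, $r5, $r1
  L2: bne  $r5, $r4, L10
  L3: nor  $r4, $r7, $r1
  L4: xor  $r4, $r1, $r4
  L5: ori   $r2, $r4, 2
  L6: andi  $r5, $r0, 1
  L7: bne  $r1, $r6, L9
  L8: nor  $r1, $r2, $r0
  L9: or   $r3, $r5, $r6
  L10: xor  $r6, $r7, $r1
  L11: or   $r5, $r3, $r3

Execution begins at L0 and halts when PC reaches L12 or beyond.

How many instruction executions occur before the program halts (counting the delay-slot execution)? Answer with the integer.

[0] and  $r2, $r3, $r7  →  {$r0:0, $r1:8, $r2:8, $r3:9, $r4:13, $r5:7, $r6:0, $r7:12}
[1] sub  $r0, $r5, $r1  →  {$r0:0, $r1:8, $r2:8, $r3:9, $r4:13, $r5:7, $r6:0, $r7:12}
[2] bne  $r5, $r4, L10  →  {$r0:0, $r1:8, $r2:8, $r3:9, $r4:13, $r5:7, $r6:0, $r7:12}  ⟨branch taken⟩
[3] nor  $r4, $r7, $r1  →  {$r0:0, $r1:8, $r2:8, $r3:9, $r4:65523, $r5:7, $r6:0, $r7:12}
[10] xor  $r6, $r7, $r1  →  {$r0:0, $r1:8, $r2:8, $r3:9, $r4:65523, $r5:7, $r6:4, $r7:12}
[11] or   $r5, $r3, $r3  →  {$r0:0, $r1:8, $r2:8, $r3:9, $r4:65523, $r5:9, $r6:4, $r7:12}

6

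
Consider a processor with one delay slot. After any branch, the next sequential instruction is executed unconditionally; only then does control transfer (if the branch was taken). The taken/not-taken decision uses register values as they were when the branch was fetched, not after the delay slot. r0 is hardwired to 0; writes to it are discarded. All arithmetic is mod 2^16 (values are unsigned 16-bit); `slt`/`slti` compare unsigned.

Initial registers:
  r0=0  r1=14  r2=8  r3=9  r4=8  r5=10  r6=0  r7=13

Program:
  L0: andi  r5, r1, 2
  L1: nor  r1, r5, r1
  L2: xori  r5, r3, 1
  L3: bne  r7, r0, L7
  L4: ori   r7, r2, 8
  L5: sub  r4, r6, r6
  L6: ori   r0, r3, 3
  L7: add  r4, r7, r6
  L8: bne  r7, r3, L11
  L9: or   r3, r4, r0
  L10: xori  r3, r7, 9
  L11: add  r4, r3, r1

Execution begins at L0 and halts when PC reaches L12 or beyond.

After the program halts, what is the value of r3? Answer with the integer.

8

PC=0  andi  r5, r1, 2        | r0=0 r1=14 r2=8 r3=9 r4=8 r5=2 r6=0 r7=13
PC=1  nor  r1, r5, r1        | r0=0 r1=65521 r2=8 r3=9 r4=8 r5=2 r6=0 r7=13
PC=2  xori  r5, r3, 1        | r0=0 r1=65521 r2=8 r3=9 r4=8 r5=8 r6=0 r7=13
PC=3  bne  r7, r0, L7        | r0=0 r1=65521 r2=8 r3=9 r4=8 r5=8 r6=0 r7=13  [TAKEN]
PC=4  ori   r7, r2, 8        | r0=0 r1=65521 r2=8 r3=9 r4=8 r5=8 r6=0 r7=8
PC=7  add  r4, r7, r6        | r0=0 r1=65521 r2=8 r3=9 r4=8 r5=8 r6=0 r7=8
PC=8  bne  r7, r3, L11       | r0=0 r1=65521 r2=8 r3=9 r4=8 r5=8 r6=0 r7=8  [TAKEN]
PC=9  or   r3, r4, r0        | r0=0 r1=65521 r2=8 r3=8 r4=8 r5=8 r6=0 r7=8
PC=11 add  r4, r3, r1        | r0=0 r1=65521 r2=8 r3=8 r4=65529 r5=8 r6=0 r7=8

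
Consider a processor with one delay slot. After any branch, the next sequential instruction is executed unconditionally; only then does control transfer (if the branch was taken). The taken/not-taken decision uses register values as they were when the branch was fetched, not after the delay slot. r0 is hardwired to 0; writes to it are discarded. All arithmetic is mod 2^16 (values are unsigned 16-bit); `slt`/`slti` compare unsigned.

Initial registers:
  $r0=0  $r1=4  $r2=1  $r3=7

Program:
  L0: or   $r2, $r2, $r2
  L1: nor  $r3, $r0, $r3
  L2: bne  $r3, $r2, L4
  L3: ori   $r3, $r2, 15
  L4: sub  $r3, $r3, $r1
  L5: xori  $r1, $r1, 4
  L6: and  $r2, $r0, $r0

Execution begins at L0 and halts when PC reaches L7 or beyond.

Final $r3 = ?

11

[0] or   $r2, $r2, $r2  →  {$r0:0, $r1:4, $r2:1, $r3:7}
[1] nor  $r3, $r0, $r3  →  {$r0:0, $r1:4, $r2:1, $r3:65528}
[2] bne  $r3, $r2, L4  →  {$r0:0, $r1:4, $r2:1, $r3:65528}  ⟨branch taken⟩
[3] ori   $r3, $r2, 15  →  {$r0:0, $r1:4, $r2:1, $r3:15}
[4] sub  $r3, $r3, $r1  →  {$r0:0, $r1:4, $r2:1, $r3:11}
[5] xori  $r1, $r1, 4  →  {$r0:0, $r1:0, $r2:1, $r3:11}
[6] and  $r2, $r0, $r0  →  {$r0:0, $r1:0, $r2:0, $r3:11}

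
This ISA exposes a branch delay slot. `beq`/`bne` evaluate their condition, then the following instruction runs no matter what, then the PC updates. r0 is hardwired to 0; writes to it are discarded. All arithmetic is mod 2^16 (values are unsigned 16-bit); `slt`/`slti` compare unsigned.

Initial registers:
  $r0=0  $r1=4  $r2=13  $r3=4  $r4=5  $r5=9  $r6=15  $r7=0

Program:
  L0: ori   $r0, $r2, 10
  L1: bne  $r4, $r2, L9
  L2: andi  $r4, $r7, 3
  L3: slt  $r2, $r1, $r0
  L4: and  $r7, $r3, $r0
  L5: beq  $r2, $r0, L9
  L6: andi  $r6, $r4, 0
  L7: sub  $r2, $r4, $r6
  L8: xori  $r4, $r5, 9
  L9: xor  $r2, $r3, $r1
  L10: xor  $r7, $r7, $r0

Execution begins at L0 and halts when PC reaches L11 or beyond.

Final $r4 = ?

0

#0 ori   $r0, $r2, 10 ; 0/4/13/4/5/9/15/0
#1 bne  $r4, $r2, L9 ; 0/4/13/4/5/9/15/0 ; →target
#2 andi  $r4, $r7, 3 ; 0/4/13/4/0/9/15/0
#9 xor  $r2, $r3, $r1 ; 0/4/0/4/0/9/15/0
#10 xor  $r7, $r7, $r0 ; 0/4/0/4/0/9/15/0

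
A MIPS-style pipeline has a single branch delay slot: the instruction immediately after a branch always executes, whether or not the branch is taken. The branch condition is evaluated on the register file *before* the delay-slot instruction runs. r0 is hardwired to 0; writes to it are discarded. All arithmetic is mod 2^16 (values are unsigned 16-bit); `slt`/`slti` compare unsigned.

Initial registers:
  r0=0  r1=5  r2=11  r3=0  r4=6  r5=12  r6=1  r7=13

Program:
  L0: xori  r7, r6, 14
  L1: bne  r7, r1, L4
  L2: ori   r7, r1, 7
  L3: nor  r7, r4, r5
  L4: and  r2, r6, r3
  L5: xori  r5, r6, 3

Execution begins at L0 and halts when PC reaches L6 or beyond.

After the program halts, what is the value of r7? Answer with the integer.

7

[0] xori  r7, r6, 14  →  {r0:0, r1:5, r2:11, r3:0, r4:6, r5:12, r6:1, r7:15}
[1] bne  r7, r1, L4  →  {r0:0, r1:5, r2:11, r3:0, r4:6, r5:12, r6:1, r7:15}  ⟨branch taken⟩
[2] ori   r7, r1, 7  →  {r0:0, r1:5, r2:11, r3:0, r4:6, r5:12, r6:1, r7:7}
[4] and  r2, r6, r3  →  {r0:0, r1:5, r2:0, r3:0, r4:6, r5:12, r6:1, r7:7}
[5] xori  r5, r6, 3  →  {r0:0, r1:5, r2:0, r3:0, r4:6, r5:2, r6:1, r7:7}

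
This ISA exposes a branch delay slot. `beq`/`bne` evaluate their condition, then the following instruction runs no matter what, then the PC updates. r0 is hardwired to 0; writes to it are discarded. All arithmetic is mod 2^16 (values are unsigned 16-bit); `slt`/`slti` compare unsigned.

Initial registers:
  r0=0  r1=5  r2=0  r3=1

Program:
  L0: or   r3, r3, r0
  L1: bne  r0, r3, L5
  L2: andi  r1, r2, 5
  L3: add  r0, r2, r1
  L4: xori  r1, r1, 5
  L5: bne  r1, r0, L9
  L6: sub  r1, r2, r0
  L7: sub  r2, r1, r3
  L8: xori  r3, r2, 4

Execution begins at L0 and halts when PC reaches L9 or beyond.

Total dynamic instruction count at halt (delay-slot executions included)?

7

  step pc=0: or   r3, r3, r0  regs=(0,5,0,1)
  step pc=1: bne  r0, r3, L5  cond=T  regs=(0,5,0,1)
  step pc=2: andi  r1, r2, 5  regs=(0,0,0,1)
  step pc=5: bne  r1, r0, L9  cond=F  regs=(0,0,0,1)
  step pc=6: sub  r1, r2, r0  regs=(0,0,0,1)
  step pc=7: sub  r2, r1, r3  regs=(0,0,65535,1)
  step pc=8: xori  r3, r2, 4  regs=(0,0,65535,65531)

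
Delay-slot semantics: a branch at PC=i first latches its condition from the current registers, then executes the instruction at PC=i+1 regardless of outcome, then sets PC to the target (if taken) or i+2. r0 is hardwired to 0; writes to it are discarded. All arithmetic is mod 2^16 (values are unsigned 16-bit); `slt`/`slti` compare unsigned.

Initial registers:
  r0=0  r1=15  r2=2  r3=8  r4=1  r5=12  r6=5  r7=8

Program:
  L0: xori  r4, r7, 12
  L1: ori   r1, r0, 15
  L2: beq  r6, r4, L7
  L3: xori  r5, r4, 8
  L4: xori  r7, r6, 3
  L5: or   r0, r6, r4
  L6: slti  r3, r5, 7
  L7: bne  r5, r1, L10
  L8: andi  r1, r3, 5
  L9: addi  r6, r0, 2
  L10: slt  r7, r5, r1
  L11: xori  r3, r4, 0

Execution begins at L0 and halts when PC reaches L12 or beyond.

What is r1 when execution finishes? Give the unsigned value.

0

PC=0  xori  r4, r7, 12       | r0=0 r1=15 r2=2 r3=8 r4=4 r5=12 r6=5 r7=8
PC=1  ori   r1, r0, 15       | r0=0 r1=15 r2=2 r3=8 r4=4 r5=12 r6=5 r7=8
PC=2  beq  r6, r4, L7        | r0=0 r1=15 r2=2 r3=8 r4=4 r5=12 r6=5 r7=8  [not taken]
PC=3  xori  r5, r4, 8        | r0=0 r1=15 r2=2 r3=8 r4=4 r5=12 r6=5 r7=8
PC=4  xori  r7, r6, 3        | r0=0 r1=15 r2=2 r3=8 r4=4 r5=12 r6=5 r7=6
PC=5  or   r0, r6, r4        | r0=0 r1=15 r2=2 r3=8 r4=4 r5=12 r6=5 r7=6
PC=6  slti  r3, r5, 7        | r0=0 r1=15 r2=2 r3=0 r4=4 r5=12 r6=5 r7=6
PC=7  bne  r5, r1, L10       | r0=0 r1=15 r2=2 r3=0 r4=4 r5=12 r6=5 r7=6  [TAKEN]
PC=8  andi  r1, r3, 5        | r0=0 r1=0 r2=2 r3=0 r4=4 r5=12 r6=5 r7=6
PC=10 slt  r7, r5, r1        | r0=0 r1=0 r2=2 r3=0 r4=4 r5=12 r6=5 r7=0
PC=11 xori  r3, r4, 0        | r0=0 r1=0 r2=2 r3=4 r4=4 r5=12 r6=5 r7=0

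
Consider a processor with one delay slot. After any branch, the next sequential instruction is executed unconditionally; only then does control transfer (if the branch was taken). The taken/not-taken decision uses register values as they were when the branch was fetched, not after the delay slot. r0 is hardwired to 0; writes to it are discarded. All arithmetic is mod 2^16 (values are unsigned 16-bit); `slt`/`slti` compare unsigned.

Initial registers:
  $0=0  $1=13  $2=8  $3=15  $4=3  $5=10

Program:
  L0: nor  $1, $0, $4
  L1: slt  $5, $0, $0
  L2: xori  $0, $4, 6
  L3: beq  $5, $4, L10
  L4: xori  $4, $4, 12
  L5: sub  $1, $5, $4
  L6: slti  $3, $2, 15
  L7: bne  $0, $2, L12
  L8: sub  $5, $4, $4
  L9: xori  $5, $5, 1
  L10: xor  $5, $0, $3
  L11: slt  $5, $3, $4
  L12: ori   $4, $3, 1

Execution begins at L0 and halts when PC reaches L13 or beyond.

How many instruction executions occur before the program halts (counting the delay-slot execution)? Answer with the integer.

#0 nor  $1, $0, $4 ; 0/65532/8/15/3/10
#1 slt  $5, $0, $0 ; 0/65532/8/15/3/0
#2 xori  $0, $4, 6 ; 0/65532/8/15/3/0
#3 beq  $5, $4, L10 ; 0/65532/8/15/3/0 ; →fallthru
#4 xori  $4, $4, 12 ; 0/65532/8/15/15/0
#5 sub  $1, $5, $4 ; 0/65521/8/15/15/0
#6 slti  $3, $2, 15 ; 0/65521/8/1/15/0
#7 bne  $0, $2, L12 ; 0/65521/8/1/15/0 ; →target
#8 sub  $5, $4, $4 ; 0/65521/8/1/15/0
#12 ori   $4, $3, 1 ; 0/65521/8/1/1/0

10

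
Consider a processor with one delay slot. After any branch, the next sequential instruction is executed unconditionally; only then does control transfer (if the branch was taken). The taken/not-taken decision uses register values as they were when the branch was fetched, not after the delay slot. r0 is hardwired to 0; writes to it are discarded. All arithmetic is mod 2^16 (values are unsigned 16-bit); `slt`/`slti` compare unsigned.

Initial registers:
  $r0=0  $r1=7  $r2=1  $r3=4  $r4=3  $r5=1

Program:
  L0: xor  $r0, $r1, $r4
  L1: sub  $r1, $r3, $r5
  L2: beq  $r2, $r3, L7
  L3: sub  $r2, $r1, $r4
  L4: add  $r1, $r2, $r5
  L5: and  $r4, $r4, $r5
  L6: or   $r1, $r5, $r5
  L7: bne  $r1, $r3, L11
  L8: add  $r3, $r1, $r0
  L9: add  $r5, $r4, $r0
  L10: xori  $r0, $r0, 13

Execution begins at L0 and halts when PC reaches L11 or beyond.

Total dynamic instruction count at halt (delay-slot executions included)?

[0] xor  $r0, $r1, $r4  →  {$r0:0, $r1:7, $r2:1, $r3:4, $r4:3, $r5:1}
[1] sub  $r1, $r3, $r5  →  {$r0:0, $r1:3, $r2:1, $r3:4, $r4:3, $r5:1}
[2] beq  $r2, $r3, L7  →  {$r0:0, $r1:3, $r2:1, $r3:4, $r4:3, $r5:1}  ⟨branch fallthrough⟩
[3] sub  $r2, $r1, $r4  →  {$r0:0, $r1:3, $r2:0, $r3:4, $r4:3, $r5:1}
[4] add  $r1, $r2, $r5  →  {$r0:0, $r1:1, $r2:0, $r3:4, $r4:3, $r5:1}
[5] and  $r4, $r4, $r5  →  {$r0:0, $r1:1, $r2:0, $r3:4, $r4:1, $r5:1}
[6] or   $r1, $r5, $r5  →  {$r0:0, $r1:1, $r2:0, $r3:4, $r4:1, $r5:1}
[7] bne  $r1, $r3, L11  →  {$r0:0, $r1:1, $r2:0, $r3:4, $r4:1, $r5:1}  ⟨branch taken⟩
[8] add  $r3, $r1, $r0  →  {$r0:0, $r1:1, $r2:0, $r3:1, $r4:1, $r5:1}

9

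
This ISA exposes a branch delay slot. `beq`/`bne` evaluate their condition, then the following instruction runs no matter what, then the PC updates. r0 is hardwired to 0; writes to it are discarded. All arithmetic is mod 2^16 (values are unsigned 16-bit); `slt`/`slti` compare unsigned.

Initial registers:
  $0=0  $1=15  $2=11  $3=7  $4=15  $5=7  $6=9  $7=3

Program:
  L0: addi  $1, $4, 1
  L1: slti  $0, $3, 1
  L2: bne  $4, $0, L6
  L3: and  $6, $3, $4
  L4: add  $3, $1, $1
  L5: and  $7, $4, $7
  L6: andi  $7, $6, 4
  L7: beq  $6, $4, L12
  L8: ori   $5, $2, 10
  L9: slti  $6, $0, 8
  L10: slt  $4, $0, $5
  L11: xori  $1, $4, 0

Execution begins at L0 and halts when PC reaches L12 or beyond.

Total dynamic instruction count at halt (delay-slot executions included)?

10

#0 addi  $1, $4, 1 ; 0/16/11/7/15/7/9/3
#1 slti  $0, $3, 1 ; 0/16/11/7/15/7/9/3
#2 bne  $4, $0, L6 ; 0/16/11/7/15/7/9/3 ; →target
#3 and  $6, $3, $4 ; 0/16/11/7/15/7/7/3
#6 andi  $7, $6, 4 ; 0/16/11/7/15/7/7/4
#7 beq  $6, $4, L12 ; 0/16/11/7/15/7/7/4 ; →fallthru
#8 ori   $5, $2, 10 ; 0/16/11/7/15/11/7/4
#9 slti  $6, $0, 8 ; 0/16/11/7/15/11/1/4
#10 slt  $4, $0, $5 ; 0/16/11/7/1/11/1/4
#11 xori  $1, $4, 0 ; 0/1/11/7/1/11/1/4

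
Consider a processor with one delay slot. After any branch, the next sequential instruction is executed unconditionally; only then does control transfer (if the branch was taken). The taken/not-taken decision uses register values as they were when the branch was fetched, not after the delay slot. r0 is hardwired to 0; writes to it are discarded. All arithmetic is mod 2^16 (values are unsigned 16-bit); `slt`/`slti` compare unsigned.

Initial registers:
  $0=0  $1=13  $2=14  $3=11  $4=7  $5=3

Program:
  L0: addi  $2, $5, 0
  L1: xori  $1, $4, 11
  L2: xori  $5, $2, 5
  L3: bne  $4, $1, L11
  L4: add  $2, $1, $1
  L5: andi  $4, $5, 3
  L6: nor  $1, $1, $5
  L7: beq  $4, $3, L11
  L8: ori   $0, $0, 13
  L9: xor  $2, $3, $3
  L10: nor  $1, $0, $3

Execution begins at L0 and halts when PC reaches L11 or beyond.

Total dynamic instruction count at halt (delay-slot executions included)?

  step pc=0: addi  $2, $5, 0  regs=(0,13,3,11,7,3)
  step pc=1: xori  $1, $4, 11  regs=(0,12,3,11,7,3)
  step pc=2: xori  $5, $2, 5  regs=(0,12,3,11,7,6)
  step pc=3: bne  $4, $1, L11  cond=T  regs=(0,12,3,11,7,6)
  step pc=4: add  $2, $1, $1  regs=(0,12,24,11,7,6)

5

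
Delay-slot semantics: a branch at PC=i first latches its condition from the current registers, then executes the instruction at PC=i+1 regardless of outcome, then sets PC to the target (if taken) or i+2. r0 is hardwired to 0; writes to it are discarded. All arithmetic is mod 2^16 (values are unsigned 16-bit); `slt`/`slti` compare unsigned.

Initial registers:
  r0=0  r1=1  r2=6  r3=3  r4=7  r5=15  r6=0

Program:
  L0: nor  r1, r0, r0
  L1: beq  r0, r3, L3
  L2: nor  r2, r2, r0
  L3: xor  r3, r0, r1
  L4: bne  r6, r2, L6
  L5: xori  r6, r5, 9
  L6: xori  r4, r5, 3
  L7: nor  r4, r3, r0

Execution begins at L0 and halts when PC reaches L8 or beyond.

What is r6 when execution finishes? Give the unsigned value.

[0] nor  r1, r0, r0  →  {r0:0, r1:65535, r2:6, r3:3, r4:7, r5:15, r6:0}
[1] beq  r0, r3, L3  →  {r0:0, r1:65535, r2:6, r3:3, r4:7, r5:15, r6:0}  ⟨branch fallthrough⟩
[2] nor  r2, r2, r0  →  {r0:0, r1:65535, r2:65529, r3:3, r4:7, r5:15, r6:0}
[3] xor  r3, r0, r1  →  {r0:0, r1:65535, r2:65529, r3:65535, r4:7, r5:15, r6:0}
[4] bne  r6, r2, L6  →  {r0:0, r1:65535, r2:65529, r3:65535, r4:7, r5:15, r6:0}  ⟨branch taken⟩
[5] xori  r6, r5, 9  →  {r0:0, r1:65535, r2:65529, r3:65535, r4:7, r5:15, r6:6}
[6] xori  r4, r5, 3  →  {r0:0, r1:65535, r2:65529, r3:65535, r4:12, r5:15, r6:6}
[7] nor  r4, r3, r0  →  {r0:0, r1:65535, r2:65529, r3:65535, r4:0, r5:15, r6:6}

6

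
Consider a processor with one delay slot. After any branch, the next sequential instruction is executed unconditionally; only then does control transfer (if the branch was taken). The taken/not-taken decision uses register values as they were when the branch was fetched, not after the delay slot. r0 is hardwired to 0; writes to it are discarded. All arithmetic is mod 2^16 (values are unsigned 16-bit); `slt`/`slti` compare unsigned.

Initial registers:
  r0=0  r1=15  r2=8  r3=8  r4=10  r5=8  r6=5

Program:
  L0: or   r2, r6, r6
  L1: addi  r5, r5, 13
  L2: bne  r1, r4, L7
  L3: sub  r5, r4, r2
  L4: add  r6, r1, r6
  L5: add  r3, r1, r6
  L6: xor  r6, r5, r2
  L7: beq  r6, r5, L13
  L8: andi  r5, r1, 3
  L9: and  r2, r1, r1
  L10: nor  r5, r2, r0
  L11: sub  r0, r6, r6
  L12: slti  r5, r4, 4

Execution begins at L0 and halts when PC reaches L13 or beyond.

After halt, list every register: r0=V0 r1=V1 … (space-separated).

[0] or   r2, r6, r6  →  {r0:0, r1:15, r2:5, r3:8, r4:10, r5:8, r6:5}
[1] addi  r5, r5, 13  →  {r0:0, r1:15, r2:5, r3:8, r4:10, r5:21, r6:5}
[2] bne  r1, r4, L7  →  {r0:0, r1:15, r2:5, r3:8, r4:10, r5:21, r6:5}  ⟨branch taken⟩
[3] sub  r5, r4, r2  →  {r0:0, r1:15, r2:5, r3:8, r4:10, r5:5, r6:5}
[7] beq  r6, r5, L13  →  {r0:0, r1:15, r2:5, r3:8, r4:10, r5:5, r6:5}  ⟨branch taken⟩
[8] andi  r5, r1, 3  →  {r0:0, r1:15, r2:5, r3:8, r4:10, r5:3, r6:5}

r0=0 r1=15 r2=5 r3=8 r4=10 r5=3 r6=5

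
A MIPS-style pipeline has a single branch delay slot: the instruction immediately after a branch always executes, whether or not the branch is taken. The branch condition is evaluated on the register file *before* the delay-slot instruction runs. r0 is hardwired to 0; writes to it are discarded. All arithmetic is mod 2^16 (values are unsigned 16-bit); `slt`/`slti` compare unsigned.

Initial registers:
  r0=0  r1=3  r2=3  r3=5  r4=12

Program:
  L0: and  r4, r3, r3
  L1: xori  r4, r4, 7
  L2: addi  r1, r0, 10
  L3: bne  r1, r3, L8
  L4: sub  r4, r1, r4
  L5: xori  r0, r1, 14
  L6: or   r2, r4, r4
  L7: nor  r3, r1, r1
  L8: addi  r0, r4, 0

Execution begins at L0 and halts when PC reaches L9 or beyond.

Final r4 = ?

8

PC=0  and  r4, r3, r3        | r0=0 r1=3 r2=3 r3=5 r4=5
PC=1  xori  r4, r4, 7        | r0=0 r1=3 r2=3 r3=5 r4=2
PC=2  addi  r1, r0, 10       | r0=0 r1=10 r2=3 r3=5 r4=2
PC=3  bne  r1, r3, L8        | r0=0 r1=10 r2=3 r3=5 r4=2  [TAKEN]
PC=4  sub  r4, r1, r4        | r0=0 r1=10 r2=3 r3=5 r4=8
PC=8  addi  r0, r4, 0        | r0=0 r1=10 r2=3 r3=5 r4=8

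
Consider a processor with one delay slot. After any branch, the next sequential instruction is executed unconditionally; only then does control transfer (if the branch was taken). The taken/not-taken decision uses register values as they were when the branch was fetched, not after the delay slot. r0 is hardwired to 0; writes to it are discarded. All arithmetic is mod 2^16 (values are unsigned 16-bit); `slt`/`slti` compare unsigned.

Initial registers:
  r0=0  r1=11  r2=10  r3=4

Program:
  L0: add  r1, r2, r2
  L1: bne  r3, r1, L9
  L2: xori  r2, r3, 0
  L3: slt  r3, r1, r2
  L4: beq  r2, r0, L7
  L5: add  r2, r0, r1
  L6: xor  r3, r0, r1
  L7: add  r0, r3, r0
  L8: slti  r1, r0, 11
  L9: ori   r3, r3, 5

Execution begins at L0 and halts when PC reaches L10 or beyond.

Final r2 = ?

#0 add  r1, r2, r2 ; 0/20/10/4
#1 bne  r3, r1, L9 ; 0/20/10/4 ; →target
#2 xori  r2, r3, 0 ; 0/20/4/4
#9 ori   r3, r3, 5 ; 0/20/4/5

4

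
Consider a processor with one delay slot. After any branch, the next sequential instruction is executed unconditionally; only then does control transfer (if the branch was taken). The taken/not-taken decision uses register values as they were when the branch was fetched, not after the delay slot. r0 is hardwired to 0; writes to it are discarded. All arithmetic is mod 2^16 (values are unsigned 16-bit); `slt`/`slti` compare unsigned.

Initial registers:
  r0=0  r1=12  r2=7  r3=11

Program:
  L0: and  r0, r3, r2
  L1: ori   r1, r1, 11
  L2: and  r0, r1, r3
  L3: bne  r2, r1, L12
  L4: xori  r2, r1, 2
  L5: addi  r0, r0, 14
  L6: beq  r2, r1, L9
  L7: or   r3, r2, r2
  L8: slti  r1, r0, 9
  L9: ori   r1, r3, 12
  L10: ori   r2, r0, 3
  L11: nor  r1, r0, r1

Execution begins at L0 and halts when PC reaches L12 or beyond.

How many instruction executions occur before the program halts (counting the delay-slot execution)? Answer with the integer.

  step pc=0: and  r0, r3, r2  regs=(0,12,7,11)
  step pc=1: ori   r1, r1, 11  regs=(0,15,7,11)
  step pc=2: and  r0, r1, r3  regs=(0,15,7,11)
  step pc=3: bne  r2, r1, L12  cond=T  regs=(0,15,7,11)
  step pc=4: xori  r2, r1, 2  regs=(0,15,13,11)

5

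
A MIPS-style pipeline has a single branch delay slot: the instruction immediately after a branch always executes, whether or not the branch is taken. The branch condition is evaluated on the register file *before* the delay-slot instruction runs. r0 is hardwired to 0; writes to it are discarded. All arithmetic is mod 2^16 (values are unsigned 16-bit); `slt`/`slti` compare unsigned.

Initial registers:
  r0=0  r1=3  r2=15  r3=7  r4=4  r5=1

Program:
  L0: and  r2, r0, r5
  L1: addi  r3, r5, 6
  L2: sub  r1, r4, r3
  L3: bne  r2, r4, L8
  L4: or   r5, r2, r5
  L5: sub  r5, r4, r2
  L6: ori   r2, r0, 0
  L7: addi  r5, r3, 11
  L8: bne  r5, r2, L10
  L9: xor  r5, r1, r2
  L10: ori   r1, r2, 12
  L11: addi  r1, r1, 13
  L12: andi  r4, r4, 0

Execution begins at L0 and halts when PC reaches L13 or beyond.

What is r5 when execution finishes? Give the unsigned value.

[0] and  r2, r0, r5  →  {r0:0, r1:3, r2:0, r3:7, r4:4, r5:1}
[1] addi  r3, r5, 6  →  {r0:0, r1:3, r2:0, r3:7, r4:4, r5:1}
[2] sub  r1, r4, r3  →  {r0:0, r1:65533, r2:0, r3:7, r4:4, r5:1}
[3] bne  r2, r4, L8  →  {r0:0, r1:65533, r2:0, r3:7, r4:4, r5:1}  ⟨branch taken⟩
[4] or   r5, r2, r5  →  {r0:0, r1:65533, r2:0, r3:7, r4:4, r5:1}
[8] bne  r5, r2, L10  →  {r0:0, r1:65533, r2:0, r3:7, r4:4, r5:1}  ⟨branch taken⟩
[9] xor  r5, r1, r2  →  {r0:0, r1:65533, r2:0, r3:7, r4:4, r5:65533}
[10] ori   r1, r2, 12  →  {r0:0, r1:12, r2:0, r3:7, r4:4, r5:65533}
[11] addi  r1, r1, 13  →  {r0:0, r1:25, r2:0, r3:7, r4:4, r5:65533}
[12] andi  r4, r4, 0  →  {r0:0, r1:25, r2:0, r3:7, r4:0, r5:65533}

65533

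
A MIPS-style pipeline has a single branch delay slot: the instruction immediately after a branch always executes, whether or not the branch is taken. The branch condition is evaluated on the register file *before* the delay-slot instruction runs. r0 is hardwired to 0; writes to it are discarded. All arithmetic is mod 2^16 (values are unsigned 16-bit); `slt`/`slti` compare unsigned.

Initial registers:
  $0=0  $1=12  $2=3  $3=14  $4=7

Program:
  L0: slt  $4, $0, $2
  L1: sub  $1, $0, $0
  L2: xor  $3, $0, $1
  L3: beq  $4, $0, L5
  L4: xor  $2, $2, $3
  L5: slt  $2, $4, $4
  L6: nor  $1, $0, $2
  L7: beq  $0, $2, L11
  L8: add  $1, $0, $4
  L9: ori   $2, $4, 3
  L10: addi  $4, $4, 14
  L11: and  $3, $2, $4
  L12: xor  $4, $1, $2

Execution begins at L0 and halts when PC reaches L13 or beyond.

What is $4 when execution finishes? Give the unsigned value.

#0 slt  $4, $0, $2 ; 0/12/3/14/1
#1 sub  $1, $0, $0 ; 0/0/3/14/1
#2 xor  $3, $0, $1 ; 0/0/3/0/1
#3 beq  $4, $0, L5 ; 0/0/3/0/1 ; →fallthru
#4 xor  $2, $2, $3 ; 0/0/3/0/1
#5 slt  $2, $4, $4 ; 0/0/0/0/1
#6 nor  $1, $0, $2 ; 0/65535/0/0/1
#7 beq  $0, $2, L11 ; 0/65535/0/0/1 ; →target
#8 add  $1, $0, $4 ; 0/1/0/0/1
#11 and  $3, $2, $4 ; 0/1/0/0/1
#12 xor  $4, $1, $2 ; 0/1/0/0/1

1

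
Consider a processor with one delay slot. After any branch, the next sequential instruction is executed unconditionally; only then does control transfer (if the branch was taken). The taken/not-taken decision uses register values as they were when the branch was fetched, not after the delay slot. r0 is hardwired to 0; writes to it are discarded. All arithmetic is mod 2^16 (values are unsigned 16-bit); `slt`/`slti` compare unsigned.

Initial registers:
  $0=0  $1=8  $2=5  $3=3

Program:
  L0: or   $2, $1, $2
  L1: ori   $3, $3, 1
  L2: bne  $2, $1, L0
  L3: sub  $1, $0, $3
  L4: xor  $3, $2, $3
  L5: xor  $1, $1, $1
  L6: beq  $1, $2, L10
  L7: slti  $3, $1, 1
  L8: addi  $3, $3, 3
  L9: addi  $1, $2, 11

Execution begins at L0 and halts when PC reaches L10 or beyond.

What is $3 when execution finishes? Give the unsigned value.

4

#0 or   $2, $1, $2 ; 0/8/13/3
#1 ori   $3, $3, 1 ; 0/8/13/3
#2 bne  $2, $1, L0 ; 0/8/13/3 ; →target
#3 sub  $1, $0, $3 ; 0/65533/13/3
#0 or   $2, $1, $2 ; 0/65533/65533/3
#1 ori   $3, $3, 1 ; 0/65533/65533/3
#2 bne  $2, $1, L0 ; 0/65533/65533/3 ; →fallthru
#3 sub  $1, $0, $3 ; 0/65533/65533/3
#4 xor  $3, $2, $3 ; 0/65533/65533/65534
#5 xor  $1, $1, $1 ; 0/0/65533/65534
#6 beq  $1, $2, L10 ; 0/0/65533/65534 ; →fallthru
#7 slti  $3, $1, 1 ; 0/0/65533/1
#8 addi  $3, $3, 3 ; 0/0/65533/4
#9 addi  $1, $2, 11 ; 0/8/65533/4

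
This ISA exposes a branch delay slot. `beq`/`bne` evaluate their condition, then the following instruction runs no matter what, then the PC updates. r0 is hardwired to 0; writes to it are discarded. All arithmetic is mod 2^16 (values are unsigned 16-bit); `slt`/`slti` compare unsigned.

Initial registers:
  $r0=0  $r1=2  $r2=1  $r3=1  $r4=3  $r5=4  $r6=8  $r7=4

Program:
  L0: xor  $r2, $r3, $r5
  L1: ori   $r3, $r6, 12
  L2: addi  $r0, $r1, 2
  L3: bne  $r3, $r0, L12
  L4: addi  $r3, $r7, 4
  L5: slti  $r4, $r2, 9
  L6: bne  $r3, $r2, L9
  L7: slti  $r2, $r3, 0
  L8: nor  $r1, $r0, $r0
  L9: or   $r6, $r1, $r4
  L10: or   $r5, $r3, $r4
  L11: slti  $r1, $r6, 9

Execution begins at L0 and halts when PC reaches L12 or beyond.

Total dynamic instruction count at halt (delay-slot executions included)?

5

PC=0  xor  $r2, $r3, $r5     | $r0=0 $r1=2 $r2=5 $r3=1 $r4=3 $r5=4 $r6=8 $r7=4
PC=1  ori   $r3, $r6, 12     | $r0=0 $r1=2 $r2=5 $r3=12 $r4=3 $r5=4 $r6=8 $r7=4
PC=2  addi  $r0, $r1, 2      | $r0=0 $r1=2 $r2=5 $r3=12 $r4=3 $r5=4 $r6=8 $r7=4
PC=3  bne  $r3, $r0, L12     | $r0=0 $r1=2 $r2=5 $r3=12 $r4=3 $r5=4 $r6=8 $r7=4  [TAKEN]
PC=4  addi  $r3, $r7, 4      | $r0=0 $r1=2 $r2=5 $r3=8 $r4=3 $r5=4 $r6=8 $r7=4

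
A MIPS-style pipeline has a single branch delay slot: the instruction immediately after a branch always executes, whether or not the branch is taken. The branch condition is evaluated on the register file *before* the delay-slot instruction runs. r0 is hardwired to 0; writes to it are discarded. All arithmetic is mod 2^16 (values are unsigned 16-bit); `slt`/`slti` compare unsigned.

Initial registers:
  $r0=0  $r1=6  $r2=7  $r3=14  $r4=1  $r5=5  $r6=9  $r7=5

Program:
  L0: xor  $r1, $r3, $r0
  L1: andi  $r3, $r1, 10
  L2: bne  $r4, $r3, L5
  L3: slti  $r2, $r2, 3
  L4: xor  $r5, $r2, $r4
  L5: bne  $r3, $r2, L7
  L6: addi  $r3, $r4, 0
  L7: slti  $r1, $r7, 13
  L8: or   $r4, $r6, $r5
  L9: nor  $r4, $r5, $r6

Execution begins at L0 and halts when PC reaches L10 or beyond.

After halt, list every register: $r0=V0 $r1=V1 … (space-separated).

$r0=0 $r1=1 $r2=0 $r3=1 $r4=65522 $r5=5 $r6=9 $r7=5

  step pc=0: xor  $r1, $r3, $r0  regs=(0,14,7,14,1,5,9,5)
  step pc=1: andi  $r3, $r1, 10  regs=(0,14,7,10,1,5,9,5)
  step pc=2: bne  $r4, $r3, L5  cond=T  regs=(0,14,7,10,1,5,9,5)
  step pc=3: slti  $r2, $r2, 3  regs=(0,14,0,10,1,5,9,5)
  step pc=5: bne  $r3, $r2, L7  cond=T  regs=(0,14,0,10,1,5,9,5)
  step pc=6: addi  $r3, $r4, 0  regs=(0,14,0,1,1,5,9,5)
  step pc=7: slti  $r1, $r7, 13  regs=(0,1,0,1,1,5,9,5)
  step pc=8: or   $r4, $r6, $r5  regs=(0,1,0,1,13,5,9,5)
  step pc=9: nor  $r4, $r5, $r6  regs=(0,1,0,1,65522,5,9,5)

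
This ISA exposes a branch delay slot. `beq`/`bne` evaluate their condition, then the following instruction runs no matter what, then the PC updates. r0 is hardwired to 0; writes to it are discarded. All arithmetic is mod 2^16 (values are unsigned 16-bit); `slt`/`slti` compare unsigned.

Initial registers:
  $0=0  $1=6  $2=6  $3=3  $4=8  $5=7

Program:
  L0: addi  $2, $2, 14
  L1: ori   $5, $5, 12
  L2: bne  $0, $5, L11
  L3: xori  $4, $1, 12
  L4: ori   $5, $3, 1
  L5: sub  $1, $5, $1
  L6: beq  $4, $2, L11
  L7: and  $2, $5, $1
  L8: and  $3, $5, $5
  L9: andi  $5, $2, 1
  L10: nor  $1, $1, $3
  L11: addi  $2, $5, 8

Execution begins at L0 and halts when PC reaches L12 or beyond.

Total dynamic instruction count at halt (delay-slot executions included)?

#0 addi  $2, $2, 14 ; 0/6/20/3/8/7
#1 ori   $5, $5, 12 ; 0/6/20/3/8/15
#2 bne  $0, $5, L11 ; 0/6/20/3/8/15 ; →target
#3 xori  $4, $1, 12 ; 0/6/20/3/10/15
#11 addi  $2, $5, 8 ; 0/6/23/3/10/15

5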